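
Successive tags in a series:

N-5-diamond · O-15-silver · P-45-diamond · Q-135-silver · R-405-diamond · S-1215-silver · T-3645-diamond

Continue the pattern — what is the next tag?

U-10935-silver

Letter: letters move forward 1 place in the alphabet, so N, O, P, Q, R, S, T → U.
For the second component, ×3 each step: 5, 15, 45, 135, 405, 1215, 3645 → 10935.
For the rank, alternates diamond ↔ silver: diamond, silver, diamond, silver, diamond, silver, diamond → silver.
So the next tag is U-10935-silver.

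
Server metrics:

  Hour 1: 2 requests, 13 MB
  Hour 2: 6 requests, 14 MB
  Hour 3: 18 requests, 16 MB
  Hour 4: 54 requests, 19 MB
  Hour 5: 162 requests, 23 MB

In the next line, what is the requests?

Requests: 2, 6, 18, 54, 162 → 486 (×3 each step).

486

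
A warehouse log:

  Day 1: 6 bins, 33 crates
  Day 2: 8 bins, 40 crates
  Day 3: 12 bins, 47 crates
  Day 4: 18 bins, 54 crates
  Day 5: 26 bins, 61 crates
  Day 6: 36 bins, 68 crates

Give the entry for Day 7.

Bins: differences are 2, 4, 6, … (increasing by 2 each time); 6, 8, 12, 18, 26, 36 → 48.
Crates: +7 each step; 33, 40, 47, 54, 61, 68 → 75.
Combining the parts gives 48 bins, 75 crates.

48 bins, 75 crates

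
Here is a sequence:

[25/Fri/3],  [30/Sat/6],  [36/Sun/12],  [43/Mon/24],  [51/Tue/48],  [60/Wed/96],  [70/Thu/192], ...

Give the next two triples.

[81/Fri/384], [93/Sat/768]

First value: 25, 30, 36, 43, 51, 60, 70 → 81 → 93 (differences are 5, 6, 7, … (increasing by 1 each time)).
Day — runs through the weekdays Mon→Sun: Fri, Sat, Sun, Mon, Tue, Wed, Thu → Fri → Sat.
Third value: ×2 each step; 3, 6, 12, 24, 48, 96, 192 → 384 → 768.
Putting the parts together: [81/Fri/384] and then [93/Sat/768].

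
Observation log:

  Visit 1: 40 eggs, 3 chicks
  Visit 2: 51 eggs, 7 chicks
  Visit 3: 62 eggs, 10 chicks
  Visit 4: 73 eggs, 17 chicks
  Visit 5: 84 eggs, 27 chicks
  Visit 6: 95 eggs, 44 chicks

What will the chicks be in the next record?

71

Chicks: each term is the sum of the two before it, so 3, 7, 10, 17, 27, 44 → 71.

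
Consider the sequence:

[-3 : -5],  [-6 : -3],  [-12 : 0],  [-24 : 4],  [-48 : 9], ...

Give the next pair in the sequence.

First value: ×2 each step; -3, -6, -12, -24, -48 → -96.
Second value goes -5, -3, 0, 4, 9 → 15 (differences are 2, 3, 4, … (increasing by 1 each time)).
Combining the parts gives [-96 : 15].

[-96 : 15]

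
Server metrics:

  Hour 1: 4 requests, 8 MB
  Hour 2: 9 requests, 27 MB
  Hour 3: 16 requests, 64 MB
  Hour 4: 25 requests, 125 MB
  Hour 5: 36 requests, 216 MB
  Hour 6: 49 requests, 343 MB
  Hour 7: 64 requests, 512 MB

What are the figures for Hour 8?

For the requests, perfect squares: 2², 3², 4², …: 4, 9, 16, 25, 36, 49, 64 → 81.
MB: perfect cubes: 2³, 3³, 4³, …; 8, 27, 64, 125, 216, 343, 512 → 729.
So the next row is 81 requests, 729 MB.

81 requests, 729 MB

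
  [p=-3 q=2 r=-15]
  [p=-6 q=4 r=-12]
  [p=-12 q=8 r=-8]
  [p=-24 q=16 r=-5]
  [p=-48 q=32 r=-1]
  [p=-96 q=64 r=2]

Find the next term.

[p=-192 q=128 r=6]

P: -3, -6, -12, -24, -48, -96 → -192 (×2 each step).
Q goes 2, 4, 8, 16, 32, 64 → 128 (×2 each step).
For the r, alternating steps +3, +4, +3, +4, …: -15, -12, -8, -5, -1, 2 → 6.
Putting it together: [p=-192 q=128 r=6].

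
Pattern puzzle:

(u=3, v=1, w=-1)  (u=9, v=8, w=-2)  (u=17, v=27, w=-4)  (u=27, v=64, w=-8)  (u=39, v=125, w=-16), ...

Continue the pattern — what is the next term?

For the u, differences are 6, 8, 10, … (increasing by 2 each time): 3, 9, 17, 27, 39 → 53.
V — perfect cubes: 1³, 2³, 3³, …: 1, 8, 27, 64, 125 → 216.
W — ×2 each step: -1, -2, -4, -8, -16 → -32.
So the next term is (u=53, v=216, w=-32).

(u=53, v=216, w=-32)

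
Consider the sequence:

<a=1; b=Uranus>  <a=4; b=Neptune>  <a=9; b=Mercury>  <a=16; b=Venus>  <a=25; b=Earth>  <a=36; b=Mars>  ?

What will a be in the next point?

A: perfect squares: 1², 2², 3², …, so 1, 4, 9, 16, 25, 36 → 49.

49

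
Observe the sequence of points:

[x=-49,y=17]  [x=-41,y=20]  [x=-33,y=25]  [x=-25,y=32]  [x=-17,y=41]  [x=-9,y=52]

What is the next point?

[x=-1,y=65]

X: +8 each step, so -49, -41, -33, -25, -17, -9 → -1.
Y goes 17, 20, 25, 32, 41, 52 → 65 (differences are 3, 5, 7, … (increasing by 2 each time)).
Putting it together: [x=-1,y=65].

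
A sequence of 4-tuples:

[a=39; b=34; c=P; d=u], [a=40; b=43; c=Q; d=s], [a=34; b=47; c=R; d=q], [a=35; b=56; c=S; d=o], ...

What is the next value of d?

m

D: u, s, q, o → m (letters move back 2 places in the alphabet).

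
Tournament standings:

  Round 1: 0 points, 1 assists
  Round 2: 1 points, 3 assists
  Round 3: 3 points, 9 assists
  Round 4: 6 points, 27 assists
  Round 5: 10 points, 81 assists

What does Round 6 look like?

15 points, 243 assists

Points: differences are 1, 2, 3, … (increasing by 1 each time), so 0, 1, 3, 6, 10 → 15.
Assists — ×3 each step: 1, 3, 9, 27, 81 → 243.
Combining the parts gives 15 points, 243 assists.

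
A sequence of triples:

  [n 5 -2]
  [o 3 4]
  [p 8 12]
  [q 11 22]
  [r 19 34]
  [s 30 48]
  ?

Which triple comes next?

[t 49 64]

For the letter, letters move forward 1 place in the alphabet: n, o, p, q, r, s → t.
Second coordinate goes 5, 3, 8, 11, 19, 30 → 49 (each term is the sum of the two before it).
For the third coordinate, differences are 6, 8, 10, … (increasing by 2 each time): -2, 4, 12, 22, 34, 48 → 64.
Putting it together: [t 49 64].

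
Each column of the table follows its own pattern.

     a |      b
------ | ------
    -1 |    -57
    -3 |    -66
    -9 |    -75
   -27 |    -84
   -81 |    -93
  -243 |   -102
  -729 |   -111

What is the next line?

-2187  -120

Column a: ×3 each step, so -1, -3, -9, -27, -81, -243, -729 → -2187.
Column b: -57, -66, -75, -84, -93, -102, -111 → -120 (−9 each step).
Combining the parts gives -2187  -120.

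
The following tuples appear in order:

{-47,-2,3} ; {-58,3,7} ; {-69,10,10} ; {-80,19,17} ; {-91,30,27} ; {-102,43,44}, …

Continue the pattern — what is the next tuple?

For the first part, −11 each step: -47, -58, -69, -80, -91, -102 → -113.
Second part: differences are 5, 7, 9, … (increasing by 2 each time); -2, 3, 10, 19, 30, 43 → 58.
For the third part, each term is the sum of the two before it: 3, 7, 10, 17, 27, 44 → 71.
Combining the parts gives {-113,58,71}.

{-113,58,71}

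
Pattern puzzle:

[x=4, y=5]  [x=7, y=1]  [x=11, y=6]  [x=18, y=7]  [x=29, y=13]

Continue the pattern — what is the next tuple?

X goes 4, 7, 11, 18, 29 → 47 (each term is the sum of the two before it).
Y: each term is the sum of the two before it; 5, 1, 6, 7, 13 → 20.
Putting it together: [x=47, y=20].

[x=47, y=20]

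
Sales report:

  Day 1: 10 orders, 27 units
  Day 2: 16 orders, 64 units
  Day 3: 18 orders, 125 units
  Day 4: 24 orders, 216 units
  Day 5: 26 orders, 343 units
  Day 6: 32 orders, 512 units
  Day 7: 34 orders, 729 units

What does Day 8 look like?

Orders: alternating steps +6, +2, +6, +2, …, so 10, 16, 18, 24, 26, 32, 34 → 40.
Units — perfect cubes: 3³, 4³, 5³, …: 27, 64, 125, 216, 343, 512, 729 → 1000.
Putting it together: 40 orders, 1000 units.

40 orders, 1000 units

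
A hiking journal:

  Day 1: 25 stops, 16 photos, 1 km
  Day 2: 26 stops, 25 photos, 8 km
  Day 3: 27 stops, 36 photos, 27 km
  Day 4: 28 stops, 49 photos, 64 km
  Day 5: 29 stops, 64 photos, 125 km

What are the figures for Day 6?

For the stops, +1 each step: 25, 26, 27, 28, 29 → 30.
For the photos, perfect squares: 4², 5², 6², …: 16, 25, 36, 49, 64 → 81.
Km: perfect cubes: 1³, 2³, 3³, …; 1, 8, 27, 64, 125 → 216.
Combining the parts gives 30 stops, 81 photos, 216 km.

30 stops, 81 photos, 216 km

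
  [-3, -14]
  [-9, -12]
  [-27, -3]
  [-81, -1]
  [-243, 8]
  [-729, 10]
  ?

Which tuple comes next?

First coordinate: -3, -9, -27, -81, -243, -729 → -2187 (×3 each step).
Second coordinate: alternating steps +2, +9, +2, +9, …; -14, -12, -3, -1, 8, 10 → 19.
So the next tuple is [-2187, 19].

[-2187, 19]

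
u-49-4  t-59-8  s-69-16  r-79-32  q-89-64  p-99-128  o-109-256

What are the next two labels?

For the letter, letters move back 1 place in the alphabet: u, t, s, r, q, p, o → n → m.
Second component: +10 each step; 49, 59, 69, 79, 89, 99, 109 → 119 → 129.
Third component: 4, 8, 16, 32, 64, 128, 256 → 512 → 1024 (×2 each step).
So the next two labels are n-119-512 and m-129-1024.

n-119-512, m-129-1024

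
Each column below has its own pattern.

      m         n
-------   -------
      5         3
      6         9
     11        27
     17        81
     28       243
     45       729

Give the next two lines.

73  2187; 118  6561

For the column m, each term is the sum of the two before it: 5, 6, 11, 17, 28, 45 → 73 → 118.
Column n goes 3, 9, 27, 81, 243, 729 → 2187 → 6561 (×3 each step).
So the next two lines are 73  2187 and 118  6561.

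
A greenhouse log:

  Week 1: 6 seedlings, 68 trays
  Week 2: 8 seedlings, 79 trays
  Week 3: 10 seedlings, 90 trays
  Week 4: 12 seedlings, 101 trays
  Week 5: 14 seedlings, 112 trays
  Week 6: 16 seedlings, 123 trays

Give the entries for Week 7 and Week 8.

For the seedlings, +2 each step: 6, 8, 10, 12, 14, 16 → 18 → 20.
Trays: 68, 79, 90, 101, 112, 123 → 134 → 145 (+11 each step).
Putting the parts together: 18 seedlings, 134 trays and then 20 seedlings, 145 trays.

18 seedlings, 134 trays; 20 seedlings, 145 trays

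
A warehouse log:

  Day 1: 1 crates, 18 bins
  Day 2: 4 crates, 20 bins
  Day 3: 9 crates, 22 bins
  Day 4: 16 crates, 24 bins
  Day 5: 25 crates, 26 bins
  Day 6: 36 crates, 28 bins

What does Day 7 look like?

49 crates, 30 bins

Crates: perfect squares: 1², 2², 3², …, so 1, 4, 9, 16, 25, 36 → 49.
Bins goes 18, 20, 22, 24, 26, 28 → 30 (+2 each step).
Combining the parts gives 49 crates, 30 bins.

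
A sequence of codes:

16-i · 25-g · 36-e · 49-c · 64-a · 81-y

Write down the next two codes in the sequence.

100-w, 121-u

For the first component, perfect squares: 4², 5², 6², …: 16, 25, 36, 49, 64, 81 → 100 → 121.
Letter: letters move back 2 places in the alphabet, wrapping A→Z; i, g, e, c, a, y → w → u.
So the next two codes are 100-w and 121-u.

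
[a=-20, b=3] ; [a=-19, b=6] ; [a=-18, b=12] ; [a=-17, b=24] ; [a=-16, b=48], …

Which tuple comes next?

[a=-15, b=96]

A: +1 each step, so -20, -19, -18, -17, -16 → -15.
B: 3, 6, 12, 24, 48 → 96 (×2 each step).
Putting it together: [a=-15, b=96].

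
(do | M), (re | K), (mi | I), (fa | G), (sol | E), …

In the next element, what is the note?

Note: runs through the solfège scale do→ti; do, re, mi, fa, sol → la.

la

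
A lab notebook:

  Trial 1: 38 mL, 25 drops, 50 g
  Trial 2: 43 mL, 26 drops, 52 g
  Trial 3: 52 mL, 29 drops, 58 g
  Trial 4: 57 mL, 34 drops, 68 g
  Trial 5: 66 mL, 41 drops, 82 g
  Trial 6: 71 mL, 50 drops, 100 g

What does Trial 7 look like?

80 mL, 61 drops, 122 g

ML — alternating steps +5, +9, +5, +9, …: 38, 43, 52, 57, 66, 71 → 80.
Drops: differences are 1, 3, 5, … (increasing by 2 each time); 25, 26, 29, 34, 41, 50 → 61.
G: always 2 × the drops, so 50, 52, 58, 68, 82, 100 → 122.
Putting it together: 80 mL, 61 drops, 122 g.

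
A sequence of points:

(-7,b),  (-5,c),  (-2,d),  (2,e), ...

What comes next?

(7,f)

First slot goes -7, -5, -2, 2 → 7 (differences are 2, 3, 4, … (increasing by 1 each time)).
Letter: b, c, d, e → f (letters move forward 1 place in the alphabet).
Combining the parts gives (7,f).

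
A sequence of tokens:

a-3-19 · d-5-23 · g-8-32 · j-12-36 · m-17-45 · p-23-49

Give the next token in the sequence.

s-30-58

Letter — letters move forward 3 places in the alphabet: a, d, g, j, m, p → s.
Second component: differences are 2, 3, 4, … (increasing by 1 each time); 3, 5, 8, 12, 17, 23 → 30.
For the third component, alternating steps +4, +9, +4, +9, …: 19, 23, 32, 36, 45, 49 → 58.
So the next token is s-30-58.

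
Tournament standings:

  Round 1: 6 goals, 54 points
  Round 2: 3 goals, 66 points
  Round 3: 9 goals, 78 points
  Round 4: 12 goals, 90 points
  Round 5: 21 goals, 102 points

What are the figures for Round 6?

Goals: 6, 3, 9, 12, 21 → 33 (each term is the sum of the two before it).
Points: +12 each step; 54, 66, 78, 90, 102 → 114.
Combining the parts gives 33 goals, 114 points.

33 goals, 114 points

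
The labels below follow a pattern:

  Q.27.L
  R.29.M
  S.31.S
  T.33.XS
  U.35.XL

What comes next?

For the letter, letters move forward 1 place in the alphabet: Q, R, S, T, U → V.
For the second component, +2 each step: 27, 29, 31, 33, 35 → 37.
Size: L, M, S, XS, XL → L (runs backward through clothing sizes XS→XL).
Combining the parts gives V.37.L.

V.37.L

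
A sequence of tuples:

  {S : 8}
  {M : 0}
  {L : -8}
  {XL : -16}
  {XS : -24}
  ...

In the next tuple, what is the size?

Size goes S, M, L, XL, XS → S (runs through clothing sizes XS→XL).

S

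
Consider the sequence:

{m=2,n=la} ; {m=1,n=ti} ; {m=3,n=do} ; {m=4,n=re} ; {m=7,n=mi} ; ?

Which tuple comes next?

M: each term is the sum of the two before it; 2, 1, 3, 4, 7 → 11.
For the n, runs through the solfège scale do→ti: la, ti, do, re, mi → fa.
So the next tuple is {m=11,n=fa}.

{m=11,n=fa}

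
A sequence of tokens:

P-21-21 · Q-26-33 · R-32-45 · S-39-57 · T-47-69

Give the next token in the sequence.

U-56-81

Letter — letters move forward 1 place in the alphabet: P, Q, R, S, T → U.
Second component: 21, 26, 32, 39, 47 → 56 (differences are 5, 6, 7, … (increasing by 1 each time)).
Third component — +12 each step: 21, 33, 45, 57, 69 → 81.
Putting it together: U-56-81.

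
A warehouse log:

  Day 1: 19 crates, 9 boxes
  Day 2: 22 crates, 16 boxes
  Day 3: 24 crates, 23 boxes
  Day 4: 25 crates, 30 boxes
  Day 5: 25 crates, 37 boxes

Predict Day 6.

24 crates, 44 boxes

Crates goes 19, 22, 24, 25, 25 → 24 (differences are 3, 2, 1, … (decreasing by 1 each time)).
Boxes: +7 each step, so 9, 16, 23, 30, 37 → 44.
So the next record is 24 crates, 44 boxes.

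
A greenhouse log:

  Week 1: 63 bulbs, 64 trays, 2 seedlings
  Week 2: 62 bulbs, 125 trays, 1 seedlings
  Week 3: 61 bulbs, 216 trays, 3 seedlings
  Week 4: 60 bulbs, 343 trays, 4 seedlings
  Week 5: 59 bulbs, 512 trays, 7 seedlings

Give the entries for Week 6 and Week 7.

For the bulbs, −1 each step: 63, 62, 61, 60, 59 → 58 → 57.
Trays goes 64, 125, 216, 343, 512 → 729 → 1000 (perfect cubes: 4³, 5³, 6³, …).
Seedlings goes 2, 1, 3, 4, 7 → 11 → 18 (each term is the sum of the two before it).
Putting the parts together: 58 bulbs, 729 trays, 11 seedlings and then 57 bulbs, 1000 trays, 18 seedlings.

58 bulbs, 729 trays, 11 seedlings; 57 bulbs, 1000 trays, 18 seedlings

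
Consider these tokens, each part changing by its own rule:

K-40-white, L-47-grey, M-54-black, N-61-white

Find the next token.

Letter: letters move forward 1 place in the alphabet; K, L, M, N → O.
Second component: 40, 47, 54, 61 → 68 (+7 each step).
Shade — repeats white → grey → black: white, grey, black, white → grey.
Combining the parts gives O-68-grey.

O-68-grey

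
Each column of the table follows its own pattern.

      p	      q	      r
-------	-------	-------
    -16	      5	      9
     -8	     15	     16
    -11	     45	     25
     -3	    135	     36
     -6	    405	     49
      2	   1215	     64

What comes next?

-1  3645  81

Column p: alternating steps +8, −3, +8, −3, …; -16, -8, -11, -3, -6, 2 → -1.
Column q: ×3 each step, so 5, 15, 45, 135, 405, 1215 → 3645.
Column r goes 9, 16, 25, 36, 49, 64 → 81 (perfect squares: 3², 4², 5², …).
Combining the parts gives -1  3645  81.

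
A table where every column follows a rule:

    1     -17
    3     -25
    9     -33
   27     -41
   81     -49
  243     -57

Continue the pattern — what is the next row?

First component: ×3 each step; 1, 3, 9, 27, 81, 243 → 729.
For the second component, −8 each step: -17, -25, -33, -41, -49, -57 → -65.
Putting it together: 729  -65.

729  -65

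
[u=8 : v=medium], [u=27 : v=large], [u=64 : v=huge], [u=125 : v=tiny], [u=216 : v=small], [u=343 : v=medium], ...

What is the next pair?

[u=512 : v=large]

U — perfect cubes: 2³, 3³, 4³, …: 8, 27, 64, 125, 216, 343 → 512.
V: repeats medium → large → huge → tiny → small, so medium, large, huge, tiny, small, medium → large.
So the next pair is [u=512 : v=large].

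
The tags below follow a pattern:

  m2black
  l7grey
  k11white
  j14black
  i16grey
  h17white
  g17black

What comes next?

Letter: m, l, k, j, i, h, g → f (letters move back 1 place in the alphabet).
Second component: differences are 5, 4, 3, … (decreasing by 1 each time), so 2, 7, 11, 14, 16, 17, 17 → 16.
For the shade, repeats black → grey → white: black, grey, white, black, grey, white, black → grey.
Putting it together: f16grey.

f16grey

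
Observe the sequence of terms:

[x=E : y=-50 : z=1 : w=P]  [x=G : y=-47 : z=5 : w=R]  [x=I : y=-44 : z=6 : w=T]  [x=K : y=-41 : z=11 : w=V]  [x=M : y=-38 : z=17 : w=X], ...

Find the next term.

[x=O : y=-35 : z=28 : w=Z]

X: letters move forward 2 places in the alphabet; E, G, I, K, M → O.
Y: -50, -47, -44, -41, -38 → -35 (+3 each step).
Z goes 1, 5, 6, 11, 17 → 28 (each term is the sum of the two before it).
W: letters move forward 2 places in the alphabet; P, R, T, V, X → Z.
Combining the parts gives [x=O : y=-35 : z=28 : w=Z].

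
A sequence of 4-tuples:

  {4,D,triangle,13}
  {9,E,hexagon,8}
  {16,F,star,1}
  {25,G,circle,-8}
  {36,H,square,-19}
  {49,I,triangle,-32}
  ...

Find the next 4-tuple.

First component — perfect squares: 2², 3², 4², …: 4, 9, 16, 25, 36, 49 → 64.
Letter: letters move forward 1 place in the alphabet; D, E, F, G, H, I → J.
Shape: repeats triangle → hexagon → star → circle → square, so triangle, hexagon, star, circle, square, triangle → hexagon.
For the fourth component, together with the first component always sums to 17: 13, 8, 1, -8, -19, -32 → -47.
Putting it together: {64,J,hexagon,-47}.

{64,J,hexagon,-47}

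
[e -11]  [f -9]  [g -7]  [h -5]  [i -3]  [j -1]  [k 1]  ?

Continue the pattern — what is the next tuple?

[l 3]

Letter: e, f, g, h, i, j, k → l (letters move forward 1 place in the alphabet).
Second entry: +2 each step, so -11, -9, -7, -5, -3, -1, 1 → 3.
So the next tuple is [l 3].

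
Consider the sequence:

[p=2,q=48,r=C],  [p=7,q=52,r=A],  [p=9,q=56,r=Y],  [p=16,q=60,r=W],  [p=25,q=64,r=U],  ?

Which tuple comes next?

For the p, each term is the sum of the two before it: 2, 7, 9, 16, 25 → 41.
Q: +4 each step; 48, 52, 56, 60, 64 → 68.
R: letters move back 2 places in the alphabet, wrapping A→Z, so C, A, Y, W, U → S.
So the next tuple is [p=41,q=68,r=S].

[p=41,q=68,r=S]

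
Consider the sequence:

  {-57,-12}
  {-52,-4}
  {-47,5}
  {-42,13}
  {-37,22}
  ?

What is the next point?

{-32,30}

First value: +5 each step; -57, -52, -47, -42, -37 → -32.
For the second value, alternating steps +8, +9, +8, +9, …: -12, -4, 5, 13, 22 → 30.
Combining the parts gives {-32,30}.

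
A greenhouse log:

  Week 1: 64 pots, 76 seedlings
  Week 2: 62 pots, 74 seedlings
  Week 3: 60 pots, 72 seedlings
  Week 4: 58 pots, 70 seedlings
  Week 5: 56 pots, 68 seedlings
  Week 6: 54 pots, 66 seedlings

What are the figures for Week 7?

52 pots, 64 seedlings

Pots goes 64, 62, 60, 58, 56, 54 → 52 (−2 each step).
Seedlings: always 12 more than the pots; 76, 74, 72, 70, 68, 66 → 64.
Combining the parts gives 52 pots, 64 seedlings.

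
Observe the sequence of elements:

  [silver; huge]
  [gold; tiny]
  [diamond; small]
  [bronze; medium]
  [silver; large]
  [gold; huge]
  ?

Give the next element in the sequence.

[diamond; tiny]

Rank: repeats silver → gold → diamond → bronze; silver, gold, diamond, bronze, silver, gold → diamond.
For the size, repeats huge → tiny → small → medium → large: huge, tiny, small, medium, large, huge → tiny.
Putting it together: [diamond; tiny].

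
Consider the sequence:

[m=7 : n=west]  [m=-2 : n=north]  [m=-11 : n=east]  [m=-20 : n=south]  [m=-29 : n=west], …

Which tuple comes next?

M: −9 each step; 7, -2, -11, -20, -29 → -38.
N: repeats west → north → east → south, so west, north, east, south, west → north.
Putting it together: [m=-38 : n=north].

[m=-38 : n=north]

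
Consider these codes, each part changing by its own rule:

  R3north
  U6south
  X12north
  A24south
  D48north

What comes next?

G96south

For the letter, letters move forward 3 places in the alphabet, wrapping Z→A: R, U, X, A, D → G.
For the second component, ×2 each step: 3, 6, 12, 24, 48 → 96.
Direction: alternates north ↔ south; north, south, north, south, north → south.
Combining the parts gives G96south.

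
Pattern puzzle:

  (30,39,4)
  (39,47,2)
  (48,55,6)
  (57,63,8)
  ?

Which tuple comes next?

(66,71,14)

First coordinate: +9 each step; 30, 39, 48, 57 → 66.
Second coordinate: 39, 47, 55, 63 → 71 (+8 each step).
Third coordinate: each term is the sum of the two before it, so 4, 2, 6, 8 → 14.
Putting it together: (66,71,14).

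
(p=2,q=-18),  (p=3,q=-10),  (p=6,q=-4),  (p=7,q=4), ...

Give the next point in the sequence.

For the p, alternating steps +1, +3, +1, +3, …: 2, 3, 6, 7 → 10.
Q: alternating steps +8, +6, +8, +6, …; -18, -10, -4, 4 → 10.
So the next point is (p=10,q=10).

(p=10,q=10)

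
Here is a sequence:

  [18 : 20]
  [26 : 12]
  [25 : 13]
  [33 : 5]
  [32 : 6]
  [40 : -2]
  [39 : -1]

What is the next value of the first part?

First part: alternating steps +8, −1, +8, −1, …, so 18, 26, 25, 33, 32, 40, 39 → 47.

47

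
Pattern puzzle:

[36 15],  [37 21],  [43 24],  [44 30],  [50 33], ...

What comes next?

First component — alternating steps +1, +6, +1, +6, …: 36, 37, 43, 44, 50 → 51.
Second component — alternating steps +6, +3, +6, +3, …: 15, 21, 24, 30, 33 → 39.
So the next pair is [51 39].

[51 39]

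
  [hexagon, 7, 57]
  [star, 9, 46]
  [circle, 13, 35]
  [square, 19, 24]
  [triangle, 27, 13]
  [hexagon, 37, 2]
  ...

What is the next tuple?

Shape: hexagon, star, circle, square, triangle, hexagon → star (repeats hexagon → star → circle → square → triangle).
Second part: differences are 2, 4, 6, … (increasing by 2 each time); 7, 9, 13, 19, 27, 37 → 49.
Third part: −11 each step, so 57, 46, 35, 24, 13, 2 → -9.
Combining the parts gives [star, 49, -9].

[star, 49, -9]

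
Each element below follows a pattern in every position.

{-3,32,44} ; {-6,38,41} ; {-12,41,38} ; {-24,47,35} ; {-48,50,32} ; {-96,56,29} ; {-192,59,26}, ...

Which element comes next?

{-384,65,23}

First entry goes -3, -6, -12, -24, -48, -96, -192 → -384 (×2 each step).
For the second entry, alternating steps +6, +3, +6, +3, …: 32, 38, 41, 47, 50, 56, 59 → 65.
Third entry: 44, 41, 38, 35, 32, 29, 26 → 23 (−3 each step).
Combining the parts gives {-384,65,23}.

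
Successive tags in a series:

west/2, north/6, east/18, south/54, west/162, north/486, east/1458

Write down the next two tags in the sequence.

south/4374 then west/13122

For the direction, repeats west → north → east → south: west, north, east, south, west, north, east → south → west.
Second component: ×3 each step, so 2, 6, 18, 54, 162, 486, 1458 → 4374 → 13122.
Putting the parts together: south/4374 and then west/13122.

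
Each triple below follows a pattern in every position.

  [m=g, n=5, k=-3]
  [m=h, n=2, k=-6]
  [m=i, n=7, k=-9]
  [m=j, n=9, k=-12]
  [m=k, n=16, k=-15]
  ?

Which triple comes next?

M: g, h, i, j, k → l (letters move forward 1 place in the alphabet).
N goes 5, 2, 7, 9, 16 → 25 (each term is the sum of the two before it).
For the k, −3 each step: -3, -6, -9, -12, -15 → -18.
Putting it together: [m=l, n=25, k=-18].

[m=l, n=25, k=-18]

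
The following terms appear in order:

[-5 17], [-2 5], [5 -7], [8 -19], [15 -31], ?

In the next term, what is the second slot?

-43

Second slot — −12 each step: 17, 5, -7, -19, -31 → -43.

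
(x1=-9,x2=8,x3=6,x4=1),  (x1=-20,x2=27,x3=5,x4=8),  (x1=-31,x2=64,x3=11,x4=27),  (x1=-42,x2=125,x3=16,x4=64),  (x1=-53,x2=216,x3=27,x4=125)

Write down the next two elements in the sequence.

(x1=-64,x2=343,x3=43,x4=216), (x1=-75,x2=512,x3=70,x4=343)

For the x1, −11 each step: -9, -20, -31, -42, -53 → -64 → -75.
X2: 8, 27, 64, 125, 216 → 343 → 512 (perfect cubes: 2³, 3³, 4³, …).
X3 — each term is the sum of the two before it: 6, 5, 11, 16, 27 → 43 → 70.
X4: 1, 8, 27, 64, 125 → 216 → 343 (perfect cubes: 1³, 2³, 3³, …).
So the next two elements are (x1=-64,x2=343,x3=43,x4=216) and (x1=-75,x2=512,x3=70,x4=343).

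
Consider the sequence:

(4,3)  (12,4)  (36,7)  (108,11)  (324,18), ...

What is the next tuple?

(972,29)

First component: ×3 each step, so 4, 12, 36, 108, 324 → 972.
Second component: each term is the sum of the two before it, so 3, 4, 7, 11, 18 → 29.
Putting it together: (972,29).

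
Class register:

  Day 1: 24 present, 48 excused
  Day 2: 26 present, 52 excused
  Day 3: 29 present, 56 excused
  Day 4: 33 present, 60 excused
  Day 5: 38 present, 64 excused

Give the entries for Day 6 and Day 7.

Present: 24, 26, 29, 33, 38 → 44 → 51 (differences are 2, 3, 4, … (increasing by 1 each time)).
Excused — +4 each step: 48, 52, 56, 60, 64 → 68 → 72.
So the next two records are 44 present, 68 excused and 51 present, 72 excused.

44 present, 68 excused; 51 present, 72 excused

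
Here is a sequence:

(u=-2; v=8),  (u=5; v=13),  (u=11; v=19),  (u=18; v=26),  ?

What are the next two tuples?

(u=24; v=34), (u=31; v=43)

U — alternating steps +7, +6, +7, +6, …: -2, 5, 11, 18 → 24 → 31.
V — differences are 5, 6, 7, … (increasing by 1 each time): 8, 13, 19, 26 → 34 → 43.
So the next two tuples are (u=24; v=34) and (u=31; v=43).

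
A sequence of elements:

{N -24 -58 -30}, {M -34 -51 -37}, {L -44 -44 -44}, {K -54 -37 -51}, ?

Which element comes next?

{J -64 -30 -58}

Letter: N, M, L, K → J (letters move back 1 place in the alphabet).
Second value — −10 each step: -24, -34, -44, -54 → -64.
For the third value, +7 each step: -58, -51, -44, -37 → -30.
Fourth value — −7 each step: -30, -37, -44, -51 → -58.
So the next element is {J -64 -30 -58}.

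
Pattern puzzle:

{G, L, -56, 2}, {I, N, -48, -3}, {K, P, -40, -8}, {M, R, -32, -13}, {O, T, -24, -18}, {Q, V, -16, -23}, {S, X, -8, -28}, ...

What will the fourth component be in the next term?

First letter: letters move forward 2 places in the alphabet, so G, I, K, M, O, Q, S → U.
Second letter: letters move forward 2 places in the alphabet, so L, N, P, R, T, V, X → Z.
Third component: +8 each step; -56, -48, -40, -32, -24, -16, -8 → 0.
Fourth component — −5 each step: 2, -3, -8, -13, -18, -23, -28 → -33.

-33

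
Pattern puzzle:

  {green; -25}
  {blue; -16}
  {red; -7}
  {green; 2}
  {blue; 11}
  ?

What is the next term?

Colour: green, blue, red, green, blue → red (repeats green → blue → red).
Second component — +9 each step: -25, -16, -7, 2, 11 → 20.
Combining the parts gives {red; 20}.

{red; 20}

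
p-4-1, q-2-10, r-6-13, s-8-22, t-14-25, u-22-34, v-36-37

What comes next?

Letter: p, q, r, s, t, u, v → w (letters move forward 1 place in the alphabet).
Second component — each term is the sum of the two before it: 4, 2, 6, 8, 14, 22, 36 → 58.
Third component goes 1, 10, 13, 22, 25, 34, 37 → 46 (alternating steps +9, +3, +9, +3, …).
Combining the parts gives w-58-46.

w-58-46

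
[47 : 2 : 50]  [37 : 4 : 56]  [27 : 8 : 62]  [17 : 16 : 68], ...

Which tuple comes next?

First part goes 47, 37, 27, 17 → 7 (−10 each step).
Second part: ×2 each step; 2, 4, 8, 16 → 32.
Third part: 50, 56, 62, 68 → 74 (+6 each step).
Putting it together: [7 : 32 : 74].

[7 : 32 : 74]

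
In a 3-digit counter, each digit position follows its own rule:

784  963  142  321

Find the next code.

500

For the first digit, +2 each step, mod 10: 7, 9, 1, 3 → 5.
Second digit: 8, 6, 4, 2 → 0 (−2 each step, mod 10).
Third digit: −1 each step, mod 10; 4, 3, 2, 1 → 0.
Putting it together: 500.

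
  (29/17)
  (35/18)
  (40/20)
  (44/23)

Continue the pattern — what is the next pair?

First part goes 29, 35, 40, 44 → 47 (differences are 6, 5, 4, … (decreasing by 1 each time)).
For the second part, differences are 1, 2, 3, … (increasing by 1 each time): 17, 18, 20, 23 → 27.
Putting it together: (47/27).

(47/27)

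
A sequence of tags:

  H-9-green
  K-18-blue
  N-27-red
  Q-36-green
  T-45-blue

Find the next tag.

W-54-red

For the letter, letters move forward 3 places in the alphabet: H, K, N, Q, T → W.
Second component — +9 each step: 9, 18, 27, 36, 45 → 54.
Colour — repeats green → blue → red: green, blue, red, green, blue → red.
So the next tag is W-54-red.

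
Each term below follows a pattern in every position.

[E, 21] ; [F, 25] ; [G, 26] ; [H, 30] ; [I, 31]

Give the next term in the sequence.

Letter goes E, F, G, H, I → J (letters move forward 1 place in the alphabet).
Second value: alternating steps +4, +1, +4, +1, …, so 21, 25, 26, 30, 31 → 35.
Combining the parts gives [J, 35].

[J, 35]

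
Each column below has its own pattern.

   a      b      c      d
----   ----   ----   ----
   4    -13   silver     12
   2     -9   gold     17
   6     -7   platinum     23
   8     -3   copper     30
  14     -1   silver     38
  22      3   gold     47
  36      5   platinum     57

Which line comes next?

58  9  copper  68

Column a: 4, 2, 6, 8, 14, 22, 36 → 58 (each term is the sum of the two before it).
Column b goes -13, -9, -7, -3, -1, 3, 5 → 9 (alternating steps +4, +2, +4, +2, …).
Column c: repeats silver → gold → platinum → copper, so silver, gold, platinum, copper, silver, gold, platinum → copper.
Column d — differences are 5, 6, 7, … (increasing by 1 each time): 12, 17, 23, 30, 38, 47, 57 → 68.
Combining the parts gives 58  9  copper  68.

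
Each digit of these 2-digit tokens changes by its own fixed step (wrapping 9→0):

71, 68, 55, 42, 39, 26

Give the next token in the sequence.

First digit goes 7, 6, 5, 4, 3, 2 → 1 (−1 each step, mod 10).
Second digit — −3 each step, mod 10: 1, 8, 5, 2, 9, 6 → 3.
So the next token is 13.

13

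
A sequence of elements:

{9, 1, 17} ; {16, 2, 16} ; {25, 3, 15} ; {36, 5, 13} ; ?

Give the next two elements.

First component — perfect squares: 3², 4², 5², …: 9, 16, 25, 36 → 49 → 64.
Second component goes 1, 2, 3, 5 → 8 → 13 (each term is the sum of the two before it).
Third component — together with the second component always sums to 18: 17, 16, 15, 13 → 10 → 5.
Putting the parts together: {49, 8, 10} and then {64, 13, 5}.

{49, 8, 10}, {64, 13, 5}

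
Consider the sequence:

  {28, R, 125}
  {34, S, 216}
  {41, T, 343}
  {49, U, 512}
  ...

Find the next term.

First entry goes 28, 34, 41, 49 → 58 (differences are 6, 7, 8, … (increasing by 1 each time)).
Letter — letters move forward 1 place in the alphabet: R, S, T, U → V.
For the third entry, perfect cubes: 5³, 6³, 7³, …: 125, 216, 343, 512 → 729.
So the next term is {58, V, 729}.

{58, V, 729}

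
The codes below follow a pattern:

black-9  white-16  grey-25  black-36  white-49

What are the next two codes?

Shade: repeats black → white → grey; black, white, grey, black, white → grey → black.
Second component: perfect squares: 3², 4², 5², …; 9, 16, 25, 36, 49 → 64 → 81.
Putting the parts together: grey-64 and then black-81.

grey-64 then black-81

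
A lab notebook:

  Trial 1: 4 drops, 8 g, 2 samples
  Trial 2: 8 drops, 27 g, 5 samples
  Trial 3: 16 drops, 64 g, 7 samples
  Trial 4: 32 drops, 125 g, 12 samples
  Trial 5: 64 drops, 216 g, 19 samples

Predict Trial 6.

128 drops, 343 g, 31 samples

Drops: ×2 each step; 4, 8, 16, 32, 64 → 128.
G: 8, 27, 64, 125, 216 → 343 (perfect cubes: 2³, 3³, 4³, …).
For the samples, each term is the sum of the two before it: 2, 5, 7, 12, 19 → 31.
So the next record is 128 drops, 343 g, 31 samples.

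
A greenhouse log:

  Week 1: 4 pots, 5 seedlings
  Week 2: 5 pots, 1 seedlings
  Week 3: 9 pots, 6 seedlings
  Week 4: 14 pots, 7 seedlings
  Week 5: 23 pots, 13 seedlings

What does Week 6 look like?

Pots: each term is the sum of the two before it, so 4, 5, 9, 14, 23 → 37.
Seedlings: 5, 1, 6, 7, 13 → 20 (each term is the sum of the two before it).
Putting it together: 37 pots, 20 seedlings.

37 pots, 20 seedlings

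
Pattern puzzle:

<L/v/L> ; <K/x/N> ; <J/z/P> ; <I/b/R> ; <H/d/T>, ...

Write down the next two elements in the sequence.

First letter — letters move back 1 place in the alphabet: L, K, J, I, H → G → F.
Second letter: letters move forward 2 places in the alphabet, wrapping Z→A; v, x, z, b, d → f → h.
For the third letter, letters move forward 2 places in the alphabet: L, N, P, R, T → V → X.
Putting the parts together: <G/f/V> and then <F/h/X>.

<G/f/V>, <F/h/X>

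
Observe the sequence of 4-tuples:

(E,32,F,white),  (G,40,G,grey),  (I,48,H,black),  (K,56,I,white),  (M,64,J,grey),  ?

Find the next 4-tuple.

First letter: letters move forward 2 places in the alphabet, so E, G, I, K, M → O.
Second slot: +8 each step; 32, 40, 48, 56, 64 → 72.
Second letter goes F, G, H, I, J → K (letters move forward 1 place in the alphabet).
Shade — repeats white → grey → black: white, grey, black, white, grey → black.
So the next 4-tuple is (O,72,K,black).

(O,72,K,black)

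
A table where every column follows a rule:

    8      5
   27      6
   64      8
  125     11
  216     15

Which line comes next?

343  20

First component: perfect cubes: 2³, 3³, 4³, …; 8, 27, 64, 125, 216 → 343.
For the second component, differences are 1, 2, 3, … (increasing by 1 each time): 5, 6, 8, 11, 15 → 20.
So the next line is 343  20.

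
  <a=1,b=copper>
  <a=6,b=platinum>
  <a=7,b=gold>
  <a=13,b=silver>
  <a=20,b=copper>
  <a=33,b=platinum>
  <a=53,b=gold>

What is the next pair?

<a=86,b=silver>

For the a, each term is the sum of the two before it: 1, 6, 7, 13, 20, 33, 53 → 86.
For the b, repeats copper → platinum → gold → silver: copper, platinum, gold, silver, copper, platinum, gold → silver.
So the next pair is <a=86,b=silver>.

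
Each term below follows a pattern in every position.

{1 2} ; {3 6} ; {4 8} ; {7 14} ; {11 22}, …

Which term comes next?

{18 36}

First coordinate: 1, 3, 4, 7, 11 → 18 (each term is the sum of the two before it).
Second coordinate: each term is the sum of the two before it, so 2, 6, 8, 14, 22 → 36.
Putting it together: {18 36}.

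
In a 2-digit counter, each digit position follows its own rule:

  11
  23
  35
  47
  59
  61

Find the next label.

73

First digit goes 1, 2, 3, 4, 5, 6 → 7 (+1 each step, mod 10).
Second digit: +2 each step, mod 10; 1, 3, 5, 7, 9, 1 → 3.
Putting it together: 73.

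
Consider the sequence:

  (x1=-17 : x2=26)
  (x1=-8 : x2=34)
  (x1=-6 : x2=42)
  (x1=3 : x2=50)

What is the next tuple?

For the x1, alternating steps +9, +2, +9, +2, …: -17, -8, -6, 3 → 5.
For the x2, +8 each step: 26, 34, 42, 50 → 58.
Combining the parts gives (x1=5 : x2=58).

(x1=5 : x2=58)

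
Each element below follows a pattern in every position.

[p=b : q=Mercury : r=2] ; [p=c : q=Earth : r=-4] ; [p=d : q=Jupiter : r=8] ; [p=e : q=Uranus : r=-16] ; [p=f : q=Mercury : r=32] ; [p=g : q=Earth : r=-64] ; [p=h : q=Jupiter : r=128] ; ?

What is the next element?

P: b, c, d, e, f, g, h → i (letters move forward 1 place in the alphabet).
Q goes Mercury, Earth, Jupiter, Uranus, Mercury, Earth, Jupiter → Uranus (repeats Mercury → Earth → Jupiter → Uranus).
R: ×(-2) each step; 2, -4, 8, -16, 32, -64, 128 → -256.
Combining the parts gives [p=i : q=Uranus : r=-256].

[p=i : q=Uranus : r=-256]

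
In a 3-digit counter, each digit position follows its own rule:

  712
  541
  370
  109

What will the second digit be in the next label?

Second digit goes 1, 4, 7, 0 → 3 (+3 each step, mod 10).

3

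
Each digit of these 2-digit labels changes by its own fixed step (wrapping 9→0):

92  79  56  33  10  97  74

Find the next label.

First digit goes 9, 7, 5, 3, 1, 9, 7 → 5 (−2 each step, mod 10).
Second digit: 2, 9, 6, 3, 0, 7, 4 → 1 (−3 each step, mod 10).
Putting it together: 51.

51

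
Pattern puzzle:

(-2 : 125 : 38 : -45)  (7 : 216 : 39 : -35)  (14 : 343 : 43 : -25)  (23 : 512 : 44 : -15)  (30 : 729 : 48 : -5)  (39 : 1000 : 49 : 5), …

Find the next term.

First coordinate: alternating steps +9, +7, +9, +7, …; -2, 7, 14, 23, 30, 39 → 46.
Second coordinate: perfect cubes: 5³, 6³, 7³, …, so 125, 216, 343, 512, 729, 1000 → 1331.
Third coordinate: alternating steps +1, +4, +1, +4, …, so 38, 39, 43, 44, 48, 49 → 53.
Fourth coordinate goes -45, -35, -25, -15, -5, 5 → 15 (+10 each step).
Putting it together: (46 : 1331 : 53 : 15).

(46 : 1331 : 53 : 15)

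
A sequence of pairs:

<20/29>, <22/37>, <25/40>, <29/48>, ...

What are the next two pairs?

<34/51>, <40/59>

First entry — differences are 2, 3, 4, … (increasing by 1 each time): 20, 22, 25, 29 → 34 → 40.
Second entry — alternating steps +8, +3, +8, +3, …: 29, 37, 40, 48 → 51 → 59.
Putting the parts together: <34/51> and then <40/59>.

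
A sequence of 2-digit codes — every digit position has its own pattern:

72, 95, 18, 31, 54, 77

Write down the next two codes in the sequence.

First digit: +2 each step, mod 10; 7, 9, 1, 3, 5, 7 → 9 → 1.
Second digit goes 2, 5, 8, 1, 4, 7 → 0 → 3 (+3 each step, mod 10).
So the next two codes are 90 and 13.

90 then 13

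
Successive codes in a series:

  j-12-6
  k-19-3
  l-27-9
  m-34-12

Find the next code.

n-42-21

Letter — letters move forward 1 place in the alphabet: j, k, l, m → n.
Second component goes 12, 19, 27, 34 → 42 (alternating steps +7, +8, +7, +8, …).
Third component: each term is the sum of the two before it, so 6, 3, 9, 12 → 21.
So the next code is n-42-21.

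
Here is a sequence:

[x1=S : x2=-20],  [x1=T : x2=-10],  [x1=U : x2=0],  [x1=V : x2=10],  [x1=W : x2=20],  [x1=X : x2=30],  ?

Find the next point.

[x1=Y : x2=40]

X1 goes S, T, U, V, W, X → Y (letters move forward 1 place in the alphabet).
For the x2, +10 each step: -20, -10, 0, 10, 20, 30 → 40.
Combining the parts gives [x1=Y : x2=40].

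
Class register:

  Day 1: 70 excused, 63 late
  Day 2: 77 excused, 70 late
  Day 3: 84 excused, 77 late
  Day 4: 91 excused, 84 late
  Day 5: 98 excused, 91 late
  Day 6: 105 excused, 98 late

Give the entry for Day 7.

Excused goes 70, 77, 84, 91, 98, 105 → 112 (+7 each step).
Late goes 63, 70, 77, 84, 91, 98 → 105 (+7 each step).
So the next line is 112 excused, 105 late.

112 excused, 105 late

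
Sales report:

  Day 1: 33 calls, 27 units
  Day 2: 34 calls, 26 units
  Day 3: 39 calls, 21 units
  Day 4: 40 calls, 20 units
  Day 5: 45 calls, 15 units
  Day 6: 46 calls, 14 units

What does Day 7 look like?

Calls: alternating steps +1, +5, +1, +5, …; 33, 34, 39, 40, 45, 46 → 51.
For the units, together with the calls always sums to 60: 27, 26, 21, 20, 15, 14 → 9.
So the next line is 51 calls, 9 units.

51 calls, 9 units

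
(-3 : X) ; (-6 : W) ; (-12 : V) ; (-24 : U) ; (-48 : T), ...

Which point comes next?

(-96 : S)

First entry — ×2 each step: -3, -6, -12, -24, -48 → -96.
Letter goes X, W, V, U, T → S (letters move back 1 place in the alphabet).
Combining the parts gives (-96 : S).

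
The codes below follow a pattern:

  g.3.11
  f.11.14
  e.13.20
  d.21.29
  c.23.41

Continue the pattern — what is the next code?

Letter: g, f, e, d, c → b (letters move back 1 place in the alphabet).
For the second component, alternating steps +8, +2, +8, +2, …: 3, 11, 13, 21, 23 → 31.
Third component goes 11, 14, 20, 29, 41 → 56 (differences are 3, 6, 9, … (increasing by 3 each time)).
Combining the parts gives b.31.56.

b.31.56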